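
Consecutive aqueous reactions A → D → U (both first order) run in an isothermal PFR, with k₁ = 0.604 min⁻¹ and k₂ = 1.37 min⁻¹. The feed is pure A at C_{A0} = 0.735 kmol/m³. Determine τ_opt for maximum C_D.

The intermediate peaks when r₁ = r₂, i.e. k₁e^(−k₁τ) = k₂e^(−k₂τ), giving τ_opt = ln(k₂/k₁)/(k₂−k₁).
= ln(1.37/0.604)/(1.37−0.604) = ln(2.268)/0.7660 = 0.8190/0.7660 = 1.07 min.

1.07 min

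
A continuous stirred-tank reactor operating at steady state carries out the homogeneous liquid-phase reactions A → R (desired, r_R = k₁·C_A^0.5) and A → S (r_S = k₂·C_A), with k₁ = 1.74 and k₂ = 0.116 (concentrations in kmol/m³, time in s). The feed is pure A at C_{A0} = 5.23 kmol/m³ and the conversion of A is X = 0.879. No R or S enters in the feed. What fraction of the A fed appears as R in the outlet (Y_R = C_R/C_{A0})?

Exit C_A = C_{A0}(1−X) = 5.23×0.121 = 0.6328 kmol/m³.
In a CSTR the entire volume is at exit conditions, so r_R = 1.74×0.6328^0.5 = 1.384 and r_S = 0.116×0.6328 = 0.07341.
Fraction of consumed A going to R: r_R/(r_R+r_S) = 0.9496.
C_R = 0.9496·C_{A0}·X = 0.9496×5.23×0.879 = 4.37 kmol/m³; Y_R = C_R/C_{A0} = 0.835.

0.835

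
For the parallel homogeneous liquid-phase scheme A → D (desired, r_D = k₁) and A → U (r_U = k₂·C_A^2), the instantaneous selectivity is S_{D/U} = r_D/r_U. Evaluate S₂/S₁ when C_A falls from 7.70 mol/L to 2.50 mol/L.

S_{D/U} = (k₁/k₂)·C_A^-2, so S₂/S₁ = (C_{A,2}/C_{A,1})^-2.
= (2.50/7.70)^(-2) = (0.3247)^(-2) = 9.49.
Selectivity toward D rises as C_A falls — low-concentration operation is favoured.

9.49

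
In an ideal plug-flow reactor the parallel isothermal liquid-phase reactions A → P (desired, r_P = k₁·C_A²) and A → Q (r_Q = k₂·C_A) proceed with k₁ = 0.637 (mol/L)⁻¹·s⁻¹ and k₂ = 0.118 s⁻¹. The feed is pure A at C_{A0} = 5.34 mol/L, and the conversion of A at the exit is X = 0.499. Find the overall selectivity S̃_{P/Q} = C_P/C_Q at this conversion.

20.9

C_A = C_{A0}(1−X) = 2.675 mol/L.
Along a PFR/batch, dC_Q/dC_A = −r_Q/(r_P+r_Q) = −k₂/(k₂+k₁·C_A).
Integrating from C_{A0} to C_A: C_Q = (0.118/0.637)·ln[(0.118+0.637·5.34)/(0.118+0.637·2.68)] = 0.1852·ln(3.520/1.822) = 0.1219 mol/L.
Then C_P = (C_{A0}−C_A) − C_Q = 2.665 − 0.1219 = 2.543 mol/L.
S̃_{P/Q} = C_P/C_Q = 2.543/0.1219 = 20.9.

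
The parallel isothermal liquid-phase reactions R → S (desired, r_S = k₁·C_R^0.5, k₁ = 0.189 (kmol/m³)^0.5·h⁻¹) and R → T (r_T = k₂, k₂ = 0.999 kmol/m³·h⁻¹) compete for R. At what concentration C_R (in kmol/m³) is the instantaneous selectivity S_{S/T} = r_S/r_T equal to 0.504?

S_{S/T} = (k₁/k₂)·C_R^0.5 ⇒ C_R = (S·k₂/k₁)^(2).
= (0.504×0.999/0.189)^(2) = (2.664)^(2) = 7.10 kmol/m³.

7.10 kmol/m³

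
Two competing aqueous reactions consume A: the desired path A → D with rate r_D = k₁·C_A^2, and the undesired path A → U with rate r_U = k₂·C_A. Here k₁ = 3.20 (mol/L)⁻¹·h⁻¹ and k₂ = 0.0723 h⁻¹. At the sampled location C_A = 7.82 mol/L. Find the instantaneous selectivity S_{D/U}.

S_{D/U} = r_D/r_U = (k₁·C_A^2)/(k₂·C_A) = (k₁/k₂)·C_A.
= (3.20×7.820^2) / (0.0723×7.820) = 195.7/0.5654 = 346.
Since the desired path is higher order in A, keeping C_A high (PFR or concentrated feed) favours D.

346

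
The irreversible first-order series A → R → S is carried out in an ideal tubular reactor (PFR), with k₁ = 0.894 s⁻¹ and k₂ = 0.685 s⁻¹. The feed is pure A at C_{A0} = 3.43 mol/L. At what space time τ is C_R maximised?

For first-order series the maximum of C_R occurs at τ_opt = ln(k₂/k₁)/(k₂−k₁).
= ln(0.685/0.894)/(0.685−0.894) = ln(0.7662)/-0.2090 = -0.2663/-0.2090 = 1.27 s.

1.27 s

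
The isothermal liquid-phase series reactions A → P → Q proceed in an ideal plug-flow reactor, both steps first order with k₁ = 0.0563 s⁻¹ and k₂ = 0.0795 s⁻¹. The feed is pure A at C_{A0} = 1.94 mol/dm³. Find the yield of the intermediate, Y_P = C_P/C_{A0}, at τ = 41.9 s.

0.143

The intermediate concentration in a first-order A→B→C sequence is C_P = k₁C_{A0}(e^(−k₁τ) − e^(−k₂τ))/(k₂−k₁).
e^(−k₁τ) = e^(−0.0563×41.9) = e^(−2.359) = 0.09452; e^(−k₂τ) = e^(−3.331) = 0.03576.
C_P = 0.0563×1.94/(0.0795−0.0563) × (0.09452−0.03576) = 4.708×0.05876 = 0.2766 mol/dm³.
Y_P = C_P/C_{A0} = 0.2766/1.94 = 0.143.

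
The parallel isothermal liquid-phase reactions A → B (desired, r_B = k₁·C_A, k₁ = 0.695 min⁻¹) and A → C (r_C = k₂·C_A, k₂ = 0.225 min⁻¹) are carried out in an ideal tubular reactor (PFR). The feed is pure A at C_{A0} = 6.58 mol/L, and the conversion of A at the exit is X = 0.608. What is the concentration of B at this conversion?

C_A = C_{A0}(1−X) = 2.579 mol/L.
Both paths are first order in A, so the instantaneous fraction to B is constant: dC_B/d(−C_A) = k₁/(k₁+k₂) = 0.7554.
C_B = 0.7554·(C_{A0}−C_A) = 0.7554×4.001 = 3.02 mol/L.

3.02 mol/L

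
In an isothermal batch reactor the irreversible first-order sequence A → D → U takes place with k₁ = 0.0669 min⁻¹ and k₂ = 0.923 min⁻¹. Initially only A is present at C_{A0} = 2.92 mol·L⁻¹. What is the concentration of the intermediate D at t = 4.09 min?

The intermediate concentration in a first-order A→B→C sequence is C_D = k₁C_{A0}(e^(−k₁t) − e^(−k₂t))/(k₂−k₁).
e^(−k₁t) = e^(−0.0669×4.09) = e^(−0.2736) = 0.7606; e^(−k₂t) = e^(−3.775) = 0.02294.
C_D = 0.0669×2.92/(0.923−0.0669) × (0.7606−0.02294) = 0.2282×0.7377 = 0.1683 mol·L⁻¹.

0.168 mol·L⁻¹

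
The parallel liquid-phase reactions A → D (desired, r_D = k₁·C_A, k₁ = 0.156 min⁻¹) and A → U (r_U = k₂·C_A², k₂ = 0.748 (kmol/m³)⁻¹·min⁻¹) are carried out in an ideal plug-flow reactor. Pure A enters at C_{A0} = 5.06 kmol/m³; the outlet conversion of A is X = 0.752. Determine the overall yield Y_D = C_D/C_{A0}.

C_A = C_{A0}(1−X) = 1.255 kmol/m³.
Along a PFR/batch, dC_D/dC_A = −r_D/(r_D+r_U) = −k₁/(k₁+k₂·C_A).
Integrating from C_{A0} to C_A: C_D = (0.156/0.748)·ln[(0.156+0.748·5.06)/(0.156+0.748·1.25)] = 0.2086·ln(3.941/1.095) = 0.2672 kmol/m³.
Y_D = C_D/C_{A0} = 0.2672/5.06 = 0.0528.

0.0528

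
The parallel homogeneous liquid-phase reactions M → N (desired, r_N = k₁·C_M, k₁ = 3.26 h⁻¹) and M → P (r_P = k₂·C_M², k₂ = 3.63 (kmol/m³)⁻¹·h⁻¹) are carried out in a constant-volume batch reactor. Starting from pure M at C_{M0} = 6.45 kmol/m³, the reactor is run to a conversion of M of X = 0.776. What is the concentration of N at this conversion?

1.03 kmol/m³

C_M = C_{M0}(1−X) = 1.445 kmol/m³.
Along a PFR/batch, dC_N/dC_M = −r_N/(r_N+r_P) = −k₁/(k₁+k₂·C_M).
Integrating from C_{M0} to C_M: C_N = (3.26/3.63)·ln[(3.26+3.63·6.45)/(3.26+3.63·1.44)] = 0.8981·ln(26.67/8.505) = 1.027 kmol/m³.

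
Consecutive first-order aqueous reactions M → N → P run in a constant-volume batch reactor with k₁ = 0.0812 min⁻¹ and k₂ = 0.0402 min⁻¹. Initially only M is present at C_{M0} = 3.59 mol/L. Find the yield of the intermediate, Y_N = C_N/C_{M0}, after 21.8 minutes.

Solving the coupled first-order balances gives C_N(t) = [k₁/(k₂−k₁)]·C_{M0}·(e^(−k₁t) − e^(−k₂t)).
e^(−k₁t) = e^(−0.0812×21.8) = e^(−1.770) = 0.1703; e^(−k₂t) = e^(−0.8764) = 0.4163.
C_N = 0.0812×3.59/(0.0402−0.0812) × (0.1703−0.4163) = (-7.110)×(-0.2460) = 1.749 mol/L.
Y_N = C_N/C_{M0} = 1.749/3.59 = 0.487.

0.487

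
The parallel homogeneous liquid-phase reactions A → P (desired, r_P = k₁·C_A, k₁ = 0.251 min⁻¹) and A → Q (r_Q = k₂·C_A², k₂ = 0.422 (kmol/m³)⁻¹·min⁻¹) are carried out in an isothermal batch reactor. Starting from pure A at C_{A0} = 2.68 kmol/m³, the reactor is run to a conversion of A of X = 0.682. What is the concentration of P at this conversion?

0.486 kmol/m³

C_A = C_{A0}(1−X) = 0.8522 kmol/m³.
Along a PFR/batch, dC_P/dC_A = −r_P/(r_P+r_Q) = −k₁/(k₁+k₂·C_A).
Integrating from C_{A0} to C_A: C_P = (0.251/0.422)·ln[(0.251+0.422·2.68)/(0.251+0.422·0.852)] = 0.5948·ln(1.382/0.6106) = 0.4858 kmol/m³.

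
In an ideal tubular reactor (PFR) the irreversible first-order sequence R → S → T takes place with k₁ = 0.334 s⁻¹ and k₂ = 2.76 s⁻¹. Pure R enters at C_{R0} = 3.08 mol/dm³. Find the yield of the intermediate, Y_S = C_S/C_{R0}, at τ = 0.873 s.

For first-order series with pure R initially, C_S(τ) = k₁C_{R0}/(k₂−k₁)·(e^(−k₁τ) − e^(−k₂τ)).
e^(−k₁τ) = e^(−0.334×0.873) = e^(−0.2916) = 0.7471; e^(−k₂τ) = e^(−2.409) = 0.08986.
C_S = 0.334×3.08/(2.76−0.334) × (0.7471−0.08986) = 0.4240×0.6572 = 0.2787 mol/dm³.
Y_S = C_S/C_{R0} = 0.2787/3.08 = 0.0905.

0.0905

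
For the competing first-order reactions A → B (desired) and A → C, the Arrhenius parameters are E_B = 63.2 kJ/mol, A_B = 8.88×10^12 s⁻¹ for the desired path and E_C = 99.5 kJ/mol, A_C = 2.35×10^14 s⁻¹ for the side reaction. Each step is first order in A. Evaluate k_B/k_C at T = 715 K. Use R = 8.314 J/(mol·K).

17.0

Since both paths have the same order in A, the concentration cancels and S_{B/C} = k_B/k_C = (A_B/A_C)·exp[(E_C−E_B)/(RT)].
(E_C−E_B)/(RT) = (99.5−63.2)×10³/(8.314×715) = 36300/5945 = 6.106.
k_B/k_C = (8.88×10^12/2.35×10^14)·exp(6.106) = 0.03779 × 448.8 = 17.0.
Since E_B < E_C, lowering the temperature improves selectivity toward B.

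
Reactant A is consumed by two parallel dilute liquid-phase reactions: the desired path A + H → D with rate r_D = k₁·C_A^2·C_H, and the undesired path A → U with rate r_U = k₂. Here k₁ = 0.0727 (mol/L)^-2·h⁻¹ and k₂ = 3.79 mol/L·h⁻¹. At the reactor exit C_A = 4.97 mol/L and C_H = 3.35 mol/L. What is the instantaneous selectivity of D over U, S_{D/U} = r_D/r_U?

S_{D/U} = r_D/r_U = (k₁·C_A^2·C_H)/(k₂) = (k₁/k₂)·C_A^2·C_H.
= (0.0727×4.970^2×3.350) / (3.79) = 6.016/3.790 = 1.59.
Since the desired path is higher order in A, keeping C_A high (PFR or concentrated feed) favours D.

1.59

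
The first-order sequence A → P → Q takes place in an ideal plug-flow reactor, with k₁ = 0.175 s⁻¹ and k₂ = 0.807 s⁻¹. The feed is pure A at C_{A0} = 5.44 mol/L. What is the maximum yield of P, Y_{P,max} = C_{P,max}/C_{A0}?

0.142

Evaluating C_P at τ_opt = ln(k₂/k₁)/(k₂−k₁) gives C_{P,max}/C_{A0} = (k₁/k₂)^[k₂/(k₂−k₁)].
= (0.175/0.807)^(0.807/(0.807−0.175)) = (0.2169)^(1.277) = 0.1420.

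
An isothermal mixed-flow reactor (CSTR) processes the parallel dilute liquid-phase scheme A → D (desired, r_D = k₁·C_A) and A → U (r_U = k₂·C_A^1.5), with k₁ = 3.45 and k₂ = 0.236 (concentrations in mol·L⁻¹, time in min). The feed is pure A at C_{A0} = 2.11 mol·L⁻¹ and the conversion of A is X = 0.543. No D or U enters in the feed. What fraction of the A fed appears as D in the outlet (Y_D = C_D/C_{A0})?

Exit C_A = C_{A0}(1−X) = 2.11×0.457 = 0.9643 mol·L⁻¹.
A CSTR operates uniformly at the exit composition, giving r_D = 3.327 and r_U = 0.2235 (each k·C_A^n at C_A = 0.9643).
Fraction of consumed A going to D: r_D/(r_D+r_U) = 0.9371.
C_D = 0.9371·C_{A0}·X = 0.9371×2.11×0.543 = 1.07 mol·L⁻¹; Y_D = C_D/C_{A0} = 0.509.

0.509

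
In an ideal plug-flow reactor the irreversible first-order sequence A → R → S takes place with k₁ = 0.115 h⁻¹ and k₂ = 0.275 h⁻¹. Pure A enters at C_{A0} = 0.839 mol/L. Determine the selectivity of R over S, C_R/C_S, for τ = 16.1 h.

Solving the coupled first-order balances gives C_R(τ) = [k₁/(k₂−k₁)]·C_{A0}·(e^(−k₁τ) − e^(−k₂τ)).
e^(−k₁τ) = e^(−0.115×16.1) = e^(−1.852) = 0.1570; e^(−k₂τ) = e^(−4.428) = 0.01194.
C_R = 0.115×0.839/(0.275−0.115) × (0.1570−0.01194) = 0.6030×0.1451 = 0.08747 mol/L.
C_A = C_{A0}e^(−k₁τ) = 0.1317 mol/L, so C_S = C_{A0}−C_A−C_R = 0.6198 mol/L; C_R/C_S = 0.141.

0.141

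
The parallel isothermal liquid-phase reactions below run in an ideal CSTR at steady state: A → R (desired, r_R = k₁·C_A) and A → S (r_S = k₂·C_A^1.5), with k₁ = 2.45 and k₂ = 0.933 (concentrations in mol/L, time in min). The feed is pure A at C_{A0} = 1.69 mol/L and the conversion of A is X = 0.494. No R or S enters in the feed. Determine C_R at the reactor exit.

0.617 mol/L

Exit C_A = C_{A0}(1−X) = 1.69×0.506 = 0.8551 mol/L.
In a CSTR the entire volume is at exit conditions, so r_R = 2.45×0.8551 = 2.095 and r_S = 0.933×0.8551^1.5 = 0.7378.
Fraction of consumed A going to R: r_R/(r_R+r_S) = 0.7396.
C_R = 0.7396·C_{A0}·X = 0.7396×1.69×0.494 = 0.617 mol/L.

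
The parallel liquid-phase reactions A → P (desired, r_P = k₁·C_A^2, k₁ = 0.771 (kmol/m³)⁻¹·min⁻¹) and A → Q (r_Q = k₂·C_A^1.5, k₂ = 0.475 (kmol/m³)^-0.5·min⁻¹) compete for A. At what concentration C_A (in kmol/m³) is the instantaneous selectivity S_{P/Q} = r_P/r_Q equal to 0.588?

S_{P/Q} = (k₁/k₂)·C_A^0.5 ⇒ C_A = (S·k₂/k₁)^(2).
= (0.588×0.475/0.771)^(2) = (0.3623)^(2) = 0.131 kmol/m³.

0.131 kmol/m³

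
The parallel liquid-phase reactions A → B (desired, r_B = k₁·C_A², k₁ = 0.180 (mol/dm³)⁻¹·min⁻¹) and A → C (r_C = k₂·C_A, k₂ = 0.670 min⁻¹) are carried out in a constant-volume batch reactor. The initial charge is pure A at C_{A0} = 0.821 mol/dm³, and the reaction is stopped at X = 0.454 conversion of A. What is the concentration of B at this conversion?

C_A = C_{A0}(1−X) = 0.4483 mol/dm³.
Along a PFR/batch, dC_C/dC_A = −r_C/(r_B+r_C) = −k₂/(k₂+k₁·C_A).
Integrating from C_{A0} to C_A: C_C = (0.670/0.180)·ln[(0.670+0.180·0.821)/(0.670+0.180·0.448)] = 3.722·ln(0.8178/0.7507) = 0.3186 mol/dm³.
Then C_B = (C_{A0}−C_A) − C_C = 0.3727 − 0.3186 = 0.05410 mol/dm³.

0.0541 mol/dm³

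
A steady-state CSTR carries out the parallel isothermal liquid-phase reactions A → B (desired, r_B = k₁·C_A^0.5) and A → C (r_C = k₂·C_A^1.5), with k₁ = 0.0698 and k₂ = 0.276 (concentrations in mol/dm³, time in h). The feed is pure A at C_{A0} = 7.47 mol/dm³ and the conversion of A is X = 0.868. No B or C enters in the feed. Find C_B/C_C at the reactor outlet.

0.256

Exit C_A = C_{A0}(1−X) = 7.47×0.132 = 0.9860 mol/dm³.
A CSTR operates uniformly at the exit composition, giving r_B = 0.06931 and r_C = 0.2702 (each k·C_A^n at C_A = 0.9860).
Overall selectivity = C_B/C_C = r_Bτ/(r_Cτ) = r_B/r_C = 0.256.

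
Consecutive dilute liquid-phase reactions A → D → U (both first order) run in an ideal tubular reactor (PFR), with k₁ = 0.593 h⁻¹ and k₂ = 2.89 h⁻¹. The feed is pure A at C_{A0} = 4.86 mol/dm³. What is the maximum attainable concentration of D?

0.663 mol/dm³

At the optimum, C_{D,max}/C_{A0} = (k₁/k₂)^[k₂/(k₂−k₁)].
= (0.593/2.89)^(2.89/(2.89−0.593)) = (0.2052)^(1.258) = 0.1363.
C_{D,max} = 0.1363×4.86 = 0.663 mol/dm³.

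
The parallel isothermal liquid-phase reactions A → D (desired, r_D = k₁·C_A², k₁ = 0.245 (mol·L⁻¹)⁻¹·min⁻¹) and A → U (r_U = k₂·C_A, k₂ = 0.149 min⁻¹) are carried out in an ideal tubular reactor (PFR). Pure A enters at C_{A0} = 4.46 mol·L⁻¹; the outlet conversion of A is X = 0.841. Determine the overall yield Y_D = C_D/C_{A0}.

0.657

C_A = C_{A0}(1−X) = 0.7091 mol·L⁻¹.
Along a PFR/batch, dC_U/dC_A = −r_U/(r_D+r_U) = −k₂/(k₂+k₁·C_A).
Integrating from C_{A0} to C_A: C_U = (0.149/0.245)·ln[(0.149+0.245·4.46)/(0.149+0.245·0.709)] = 0.6082·ln(1.242/0.3227) = 0.8194 mol·L⁻¹.
Then C_D = (C_{A0}−C_A) − C_U = 3.751 − 0.8194 = 2.931 mol·L⁻¹.
Y_D = C_D/C_{A0} = 2.931/4.46 = 0.657.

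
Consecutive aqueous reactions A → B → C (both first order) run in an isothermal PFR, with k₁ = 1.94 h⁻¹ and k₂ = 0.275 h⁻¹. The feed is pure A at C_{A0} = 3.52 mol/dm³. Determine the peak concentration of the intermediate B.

2.55 mol/dm³

At the optimum, C_{B,max}/C_{A0} = (k₁/k₂)^[k₂/(k₂−k₁)].
= (1.94/0.275)^(0.275/(0.275−1.94)) = (7.055)^(-0.1652) = 0.7242.
C_{B,max} = 0.7242×3.52 = 2.55 mol/dm³.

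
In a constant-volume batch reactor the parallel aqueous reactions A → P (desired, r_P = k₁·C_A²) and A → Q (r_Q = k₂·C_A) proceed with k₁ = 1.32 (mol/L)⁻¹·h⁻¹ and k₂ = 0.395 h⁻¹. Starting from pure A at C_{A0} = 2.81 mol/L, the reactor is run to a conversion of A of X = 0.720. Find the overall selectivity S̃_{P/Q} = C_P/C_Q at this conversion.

C_A = C_{A0}(1−X) = 0.7868 mol/L.
Along a PFR/batch, dC_Q/dC_A = −r_Q/(r_P+r_Q) = −k₂/(k₂+k₁·C_A).
Integrating from C_{A0} to C_A: C_Q = (0.395/1.32)·ln[(0.395+1.32·2.81)/(0.395+1.32·0.787)] = 0.2992·ln(4.104/1.434) = 0.3148 mol/L.
Then C_P = (C_{A0}−C_A) − C_Q = 2.023 − 0.3148 = 1.708 mol/L.
S̃_{P/Q} = C_P/C_Q = 1.708/0.3148 = 5.43.

5.43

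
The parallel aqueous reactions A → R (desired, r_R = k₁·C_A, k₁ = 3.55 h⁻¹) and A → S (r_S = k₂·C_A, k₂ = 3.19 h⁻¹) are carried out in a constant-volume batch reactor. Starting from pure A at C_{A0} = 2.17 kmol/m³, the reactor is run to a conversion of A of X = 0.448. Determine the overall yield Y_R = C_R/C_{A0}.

0.236

C_A = C_{A0}(1−X) = 1.198 kmol/m³.
Both paths are first order in A, so the instantaneous fraction to R is constant: dC_R/d(−C_A) = k₁/(k₁+k₂) = 0.5267.
C_R = 0.5267·(C_{A0}−C_A) = 0.5267×0.9722 = 0.512 kmol/m³.
Y_R = C_R/C_{A0} = 0.5120/2.17 = 0.236.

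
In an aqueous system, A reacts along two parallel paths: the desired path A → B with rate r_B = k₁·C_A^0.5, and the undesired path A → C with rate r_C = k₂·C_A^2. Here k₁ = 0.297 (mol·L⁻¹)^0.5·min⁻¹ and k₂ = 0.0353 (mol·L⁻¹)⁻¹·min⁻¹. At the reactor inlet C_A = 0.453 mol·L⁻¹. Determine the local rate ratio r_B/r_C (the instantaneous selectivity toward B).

27.6

S_{B/C} = r_B/r_C = (k₁·C_A^0.5)/(k₂·C_A^2) = (k₁/k₂)·C_A^-1.5.
= (0.297×0.4530^0.5) / (0.0353×0.4530^2) = 0.1999/0.007244 = 27.6.
The undesired path is higher order in A, so low C_A (CSTR or dilute feed) favours B.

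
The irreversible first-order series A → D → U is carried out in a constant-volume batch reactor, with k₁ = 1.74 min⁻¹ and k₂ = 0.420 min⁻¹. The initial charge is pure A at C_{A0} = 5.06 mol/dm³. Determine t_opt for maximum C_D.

1.08 min

For first-order series the maximum of C_D occurs at t_opt = ln(k₂/k₁)/(k₂−k₁).
= ln(0.420/1.74)/(0.420−1.74) = ln(0.2414)/-1.320 = -1.421/-1.320 = 1.08 min.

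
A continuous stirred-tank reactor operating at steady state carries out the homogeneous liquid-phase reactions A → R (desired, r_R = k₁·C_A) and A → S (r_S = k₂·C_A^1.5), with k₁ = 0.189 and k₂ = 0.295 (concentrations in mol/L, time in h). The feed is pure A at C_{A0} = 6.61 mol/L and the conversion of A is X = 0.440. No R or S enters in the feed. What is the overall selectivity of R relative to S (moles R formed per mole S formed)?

Exit C_A = C_{A0}(1−X) = 6.61×0.560 = 3.702 mol/L.
A CSTR operates uniformly at the exit composition, giving r_R = 0.6996 and r_S = 2.101 (each k·C_A^n at C_A = 3.702).
Overall selectivity = C_R/C_S = r_Rτ/(r_Sτ) = r_R/r_S = 0.333.

0.333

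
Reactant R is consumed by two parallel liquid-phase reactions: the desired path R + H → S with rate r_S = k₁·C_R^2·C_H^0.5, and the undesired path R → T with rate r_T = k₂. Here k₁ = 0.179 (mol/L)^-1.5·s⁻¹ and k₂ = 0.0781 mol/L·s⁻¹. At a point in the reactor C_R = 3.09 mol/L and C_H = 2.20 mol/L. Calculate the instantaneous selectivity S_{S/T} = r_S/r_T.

S_{S/T} = r_S/r_T = (k₁·C_R^2·C_H^0.5)/(k₂) = (k₁/k₂)·C_R^2·C_H^0.5.
= (0.179×3.090^2×2.200^0.5) / (0.0781) = 2.535/0.07810 = 32.5.

32.5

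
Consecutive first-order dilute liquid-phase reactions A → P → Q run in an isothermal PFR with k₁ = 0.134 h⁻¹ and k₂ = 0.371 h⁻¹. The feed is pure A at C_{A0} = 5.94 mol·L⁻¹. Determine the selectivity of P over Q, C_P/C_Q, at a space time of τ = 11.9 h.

0.157

The intermediate concentration in a first-order A→B→C sequence is C_P = k₁C_{A0}(e^(−k₁τ) − e^(−k₂τ))/(k₂−k₁).
e^(−k₁τ) = e^(−0.134×11.9) = e^(−1.595) = 0.2030; e^(−k₂τ) = e^(−4.415) = 0.01210.
C_P = 0.134×5.94/(0.371−0.134) × (0.2030−0.01210) = 3.358×0.1909 = 0.6411 mol·L⁻¹.
C_A = C_{A0}e^(−k₁τ) = 1.206 mol·L⁻¹, so C_Q = C_{A0}−C_A−C_P = 4.093 mol·L⁻¹; C_P/C_Q = 0.157.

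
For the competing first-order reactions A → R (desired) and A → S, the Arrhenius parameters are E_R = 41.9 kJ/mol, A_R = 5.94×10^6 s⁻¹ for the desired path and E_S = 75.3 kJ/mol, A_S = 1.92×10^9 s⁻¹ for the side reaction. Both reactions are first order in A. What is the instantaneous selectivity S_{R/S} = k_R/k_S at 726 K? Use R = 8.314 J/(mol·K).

0.783

k_R/k_S = (A_R/A_S)·exp[−(E_R−E_S)/(RT)] = (A_R/A_S)·exp[(E_S−E_R)/(RT)].
(E_S−E_R)/(RT) = (75.3−41.9)×10³/(8.314×726) = 33400/6036 = 5.533.
k_R/k_S = (5.94×10^6/1.92×10^9)·exp(5.533) = 0.003094 × 253.0 = 0.783.
Since E_R < E_S, lowering the temperature improves selectivity toward R.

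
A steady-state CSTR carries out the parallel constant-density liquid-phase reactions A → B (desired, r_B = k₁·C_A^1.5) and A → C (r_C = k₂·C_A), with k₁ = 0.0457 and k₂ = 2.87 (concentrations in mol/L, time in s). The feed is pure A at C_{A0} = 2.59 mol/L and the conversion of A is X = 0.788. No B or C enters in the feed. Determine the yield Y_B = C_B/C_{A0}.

Exit C_A = C_{A0}(1−X) = 2.59×0.212 = 0.5491 mol/L.
A CSTR operates uniformly at the exit composition, giving r_B = 0.01859 and r_C = 1.576 (each k·C_A^n at C_A = 0.5491).
Fraction of consumed A going to B: r_B/(r_B+r_C) = 0.01166.
C_B = 0.01166·C_{A0}·X = 0.01166×2.59×0.788 = 0.0238 mol/L; Y_B = C_B/C_{A0} = 0.00919.

0.00919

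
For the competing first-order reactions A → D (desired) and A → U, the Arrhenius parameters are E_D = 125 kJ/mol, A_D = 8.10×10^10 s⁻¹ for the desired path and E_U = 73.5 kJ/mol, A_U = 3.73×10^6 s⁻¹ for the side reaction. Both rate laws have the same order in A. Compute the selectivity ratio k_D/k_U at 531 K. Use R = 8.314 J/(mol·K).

k_D/k_U = (A_D/A_U)·exp[−(E_D−E_U)/(RT)] = (A_D/A_U)·exp[(E_U−E_D)/(RT)].
(E_U−E_D)/(RT) = (73.5−125)×10³/(8.314×531) = -51500/4415 = -11.67.
k_D/k_U = (8.10×10^10/3.73×10^6)·exp(-11.67) = 21716 × 8.585×10^-6 = 0.186.

0.186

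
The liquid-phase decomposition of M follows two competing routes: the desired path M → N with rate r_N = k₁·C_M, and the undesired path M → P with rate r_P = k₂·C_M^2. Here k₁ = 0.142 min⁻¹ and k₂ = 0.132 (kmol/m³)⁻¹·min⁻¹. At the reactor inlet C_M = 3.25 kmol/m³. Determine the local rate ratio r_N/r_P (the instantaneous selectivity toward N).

0.331

S_{N/P} = r_N/r_P = (k₁·C_M)/(k₂·C_M^2) = (k₁/k₂)·C_M⁻¹.
= (0.142×3.250) / (0.132×3.250^2) = 0.4615/1.394 = 0.331.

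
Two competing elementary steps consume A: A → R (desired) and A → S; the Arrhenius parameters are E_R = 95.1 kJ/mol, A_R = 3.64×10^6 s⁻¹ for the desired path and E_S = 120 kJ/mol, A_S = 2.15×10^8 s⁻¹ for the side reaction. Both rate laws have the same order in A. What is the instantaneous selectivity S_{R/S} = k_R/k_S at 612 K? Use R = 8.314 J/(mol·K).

2.26

k_R/k_S = (A_R/A_S)·exp[−(E_R−E_S)/(RT)] = (A_R/A_S)·exp[(E_S−E_R)/(RT)].
(E_S−E_R)/(RT) = (120−95.1)×10³/(8.314×612) = 24900/5088 = 4.894.
k_R/k_S = (3.64×10^6/2.15×10^8)·exp(4.894) = 0.01693 × 133.4 = 2.26.
Since E_R < E_S, lowering the temperature improves selectivity toward R.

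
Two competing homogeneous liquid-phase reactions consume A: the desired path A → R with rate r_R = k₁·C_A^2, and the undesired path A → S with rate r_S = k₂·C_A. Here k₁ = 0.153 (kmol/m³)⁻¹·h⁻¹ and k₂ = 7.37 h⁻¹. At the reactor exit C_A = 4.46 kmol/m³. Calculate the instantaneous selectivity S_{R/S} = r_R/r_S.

S_{R/S} = r_R/r_S = (k₁·C_A^2)/(k₂·C_A) = (k₁/k₂)·C_A.
= (0.153×4.460^2) / (7.37×4.460) = 3.043/32.87 = 0.0926.

0.0926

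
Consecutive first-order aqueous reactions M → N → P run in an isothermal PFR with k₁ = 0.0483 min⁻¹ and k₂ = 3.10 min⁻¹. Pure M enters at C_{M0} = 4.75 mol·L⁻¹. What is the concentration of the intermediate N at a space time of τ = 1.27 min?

For first-order series with pure M initially, C_N(τ) = k₁C_{M0}/(k₂−k₁)·(e^(−k₁τ) − e^(−k₂τ)).
e^(−k₁τ) = e^(−0.0483×1.27) = e^(−0.06134) = 0.9405; e^(−k₂τ) = e^(−3.937) = 0.01951.
C_N = 0.0483×4.75/(3.10−0.0483) × (0.9405−0.01951) = 0.07518×0.9210 = 0.06924 mol·L⁻¹.

0.0692 mol·L⁻¹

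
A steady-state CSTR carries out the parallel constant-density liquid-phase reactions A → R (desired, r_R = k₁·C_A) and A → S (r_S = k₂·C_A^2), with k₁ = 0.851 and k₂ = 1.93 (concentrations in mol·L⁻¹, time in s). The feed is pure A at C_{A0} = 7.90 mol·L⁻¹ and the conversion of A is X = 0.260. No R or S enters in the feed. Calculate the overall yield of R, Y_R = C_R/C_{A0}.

Exit C_A = C_{A0}(1−X) = 7.90×0.740 = 5.846 mol·L⁻¹.
In a CSTR the entire volume is at exit conditions, so r_R = 0.851×5.846 = 4.975 and r_S = 1.93×5.846^2 = 65.96.
Fraction of consumed A going to R: r_R/(r_R+r_S) = 0.07013.
C_R = 0.07013·C_{A0}·X = 0.07013×7.90×0.260 = 0.144 mol·L⁻¹; Y_R = C_R/C_{A0} = 0.0182.

0.0182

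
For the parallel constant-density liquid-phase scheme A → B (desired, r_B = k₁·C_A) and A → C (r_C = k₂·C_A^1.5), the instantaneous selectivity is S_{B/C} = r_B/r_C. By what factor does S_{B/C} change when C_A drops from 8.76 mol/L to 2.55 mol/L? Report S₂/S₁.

1.85

S_{B/C} = (k₁/k₂)·C_A^-0.5, so S₂/S₁ = (C_{A,2}/C_{A,1})^-0.5.
= (2.55/8.76)^(-0.5) = (0.2911)^(-0.5) = 1.85.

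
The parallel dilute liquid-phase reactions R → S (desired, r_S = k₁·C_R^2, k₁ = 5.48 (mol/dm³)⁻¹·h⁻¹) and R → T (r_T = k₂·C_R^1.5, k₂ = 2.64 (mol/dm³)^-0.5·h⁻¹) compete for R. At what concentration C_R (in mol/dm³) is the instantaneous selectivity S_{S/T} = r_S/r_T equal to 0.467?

0.0506 mol/dm³

S_{S/T} = (k₁/k₂)·C_R^0.5 ⇒ C_R = (S·k₂/k₁)^(2).
= (0.467×2.64/5.48)^(2) = (0.2250)^(2) = 0.0506 mol/dm³.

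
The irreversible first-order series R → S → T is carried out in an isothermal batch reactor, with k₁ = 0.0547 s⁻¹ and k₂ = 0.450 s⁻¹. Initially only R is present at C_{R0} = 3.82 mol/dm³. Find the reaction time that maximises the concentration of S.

Setting dC_S/dt = 0 gives t_opt = ln(k₂/k₁)/(k₂−k₁).
= ln(0.450/0.0547)/(0.450−0.0547) = ln(8.227)/0.3953 = 2.107/0.3953 = 5.33 s.

5.33 s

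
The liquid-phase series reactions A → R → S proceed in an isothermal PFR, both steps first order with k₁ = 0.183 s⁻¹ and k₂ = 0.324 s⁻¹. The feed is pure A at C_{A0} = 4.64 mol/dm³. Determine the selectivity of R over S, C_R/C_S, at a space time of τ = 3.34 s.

1.37

Solving the coupled first-order balances gives C_R(τ) = [k₁/(k₂−k₁)]·C_{A0}·(e^(−k₁τ) − e^(−k₂τ)).
e^(−k₁τ) = e^(−0.183×3.34) = e^(−0.6112) = 0.5427; e^(−k₂τ) = e^(−1.082) = 0.3389.
C_R = 0.183×4.64/(0.324−0.183) × (0.5427−0.3389) = 6.022×0.2038 = 1.227 mol/dm³.
C_A = C_{A0}e^(−k₁τ) = 2.518 mol/dm³, so C_S = C_{A0}−C_A−C_R = 0.8945 mol/dm³; C_R/C_S = 1.37.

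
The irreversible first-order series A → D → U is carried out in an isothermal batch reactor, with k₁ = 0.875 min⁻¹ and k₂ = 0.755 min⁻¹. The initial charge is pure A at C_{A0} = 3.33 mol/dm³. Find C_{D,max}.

1.32 mol/dm³

At the optimum, C_{D,max}/C_{A0} = (k₁/k₂)^[k₂/(k₂−k₁)].
= (0.875/0.755)^(0.755/(0.755−0.875)) = (1.159)^(-6.292) = 0.3953.
C_{D,max} = 0.3953×3.33 = 1.32 mol/dm³.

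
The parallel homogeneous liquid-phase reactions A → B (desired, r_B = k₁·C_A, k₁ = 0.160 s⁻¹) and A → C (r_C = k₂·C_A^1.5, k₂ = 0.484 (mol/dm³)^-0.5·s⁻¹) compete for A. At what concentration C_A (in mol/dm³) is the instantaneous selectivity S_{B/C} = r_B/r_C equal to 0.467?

0.501 mol/dm³

S_{B/C} = (k₁/k₂)·C_A^-0.5 ⇒ C_A = (S·k₂/k₁)^(-2).
= (0.467×0.484/0.160)^(-2) = (1.413)^(-2) = 0.501 mol/dm³.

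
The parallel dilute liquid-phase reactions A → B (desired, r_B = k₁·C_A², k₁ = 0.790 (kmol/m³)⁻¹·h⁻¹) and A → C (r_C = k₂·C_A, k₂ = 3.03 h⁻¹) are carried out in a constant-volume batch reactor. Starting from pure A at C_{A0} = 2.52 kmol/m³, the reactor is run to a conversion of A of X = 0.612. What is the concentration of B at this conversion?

0.476 kmol/m³

C_A = C_{A0}(1−X) = 0.9778 kmol/m³.
Along a PFR/batch, dC_C/dC_A = −r_C/(r_B+r_C) = −k₂/(k₂+k₁·C_A).
Integrating from C_{A0} to C_A: C_C = (3.03/0.790)·ln[(3.03+0.790·2.52)/(3.03+0.790·0.978)] = 3.835·ln(5.021/3.802) = 1.066 kmol/m³.
Then C_B = (C_{A0}−C_A) − C_C = 1.542 − 1.066 = 0.4762 kmol/m³.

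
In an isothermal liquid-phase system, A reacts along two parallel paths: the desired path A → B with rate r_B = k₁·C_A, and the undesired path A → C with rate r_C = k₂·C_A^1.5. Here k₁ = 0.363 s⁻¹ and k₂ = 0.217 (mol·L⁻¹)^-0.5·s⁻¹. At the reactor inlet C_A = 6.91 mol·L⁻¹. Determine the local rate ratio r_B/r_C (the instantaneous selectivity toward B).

0.636

S_{B/C} = r_B/r_C = (k₁·C_A)/(k₂·C_A^1.5) = (k₁/k₂)·C_A^-0.5.
= (0.363×6.910) / (0.217×6.910^1.5) = 2.508/3.942 = 0.636.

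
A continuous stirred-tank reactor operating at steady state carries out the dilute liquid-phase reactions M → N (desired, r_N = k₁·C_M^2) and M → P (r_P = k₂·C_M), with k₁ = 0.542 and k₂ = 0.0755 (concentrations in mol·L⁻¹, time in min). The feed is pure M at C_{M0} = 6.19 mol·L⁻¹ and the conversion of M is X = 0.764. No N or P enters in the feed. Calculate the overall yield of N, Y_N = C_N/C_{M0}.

Exit C_M = C_{M0}(1−X) = 6.19×0.236 = 1.461 mol·L⁻¹.
In a CSTR the entire volume is at exit conditions, so r_N = 0.542×1.461^2 = 1.157 and r_P = 0.0755×1.461 = 0.1103.
Fraction of consumed M going to N: r_N/(r_N+r_P) = 0.9129.
C_N = 0.9129·C_{M0}·X = 0.9129×6.19×0.764 = 4.32 mol·L⁻¹; Y_N = C_N/C_{M0} = 0.697.

0.697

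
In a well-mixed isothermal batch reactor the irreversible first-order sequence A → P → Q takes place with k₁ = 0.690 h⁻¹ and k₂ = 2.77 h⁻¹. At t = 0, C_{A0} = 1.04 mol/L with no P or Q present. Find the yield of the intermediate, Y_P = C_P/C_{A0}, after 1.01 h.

Solving the coupled first-order balances gives C_P(t) = [k₁/(k₂−k₁)]·C_{A0}·(e^(−k₁t) − e^(−k₂t)).
e^(−k₁t) = e^(−0.690×1.01) = e^(−0.6969) = 0.4981; e^(−k₂t) = e^(−2.798) = 0.06095.
C_P = 0.690×1.04/(2.77−0.690) × (0.4981−0.06095) = 0.3450×0.4372 = 0.1508 mol/L.
Y_P = C_P/C_{A0} = 0.1508/1.04 = 0.145.

0.145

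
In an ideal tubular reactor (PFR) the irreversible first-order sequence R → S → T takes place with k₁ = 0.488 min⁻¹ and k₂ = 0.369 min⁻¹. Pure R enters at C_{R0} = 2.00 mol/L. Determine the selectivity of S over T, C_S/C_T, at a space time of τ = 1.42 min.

3.09

Solving the coupled first-order balances gives C_S(τ) = [k₁/(k₂−k₁)]·C_{R0}·(e^(−k₁τ) − e^(−k₂τ)).
e^(−k₁τ) = e^(−0.488×1.42) = e^(−0.6930) = 0.5001; e^(−k₂τ) = e^(−0.5240) = 0.5922.
C_S = 0.488×2.00/(0.369−0.488) × (0.5001−0.5922) = (-8.202)×(-0.09207) = 0.7551 mol/L.
C_R = C_{R0}e^(−k₁τ) = 1.000 mol/L, so C_T = C_{R0}−C_R−C_S = 0.2447 mol/L; C_S/C_T = 3.09.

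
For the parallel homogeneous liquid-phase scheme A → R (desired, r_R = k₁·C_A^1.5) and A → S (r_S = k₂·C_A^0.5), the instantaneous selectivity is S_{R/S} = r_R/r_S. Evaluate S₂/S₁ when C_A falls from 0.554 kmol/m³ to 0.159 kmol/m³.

0.287

S_{R/S} = (k₁/k₂)·C_A, so S₂/S₁ = (C_{A,2}/C_{A,1}).
= 0.159/0.554 = 0.287.
Selectivity toward R falls as C_A falls — high-concentration operation is favoured.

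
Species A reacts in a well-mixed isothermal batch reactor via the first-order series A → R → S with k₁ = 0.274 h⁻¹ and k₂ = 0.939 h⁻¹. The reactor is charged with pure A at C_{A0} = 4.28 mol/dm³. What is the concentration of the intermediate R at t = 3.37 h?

0.626 mol/dm³

For first-order series with pure A initially, C_R(t) = k₁C_{A0}/(k₂−k₁)·(e^(−k₁t) − e^(−k₂t)).
e^(−k₁t) = e^(−0.274×3.37) = e^(−0.9234) = 0.3972; e^(−k₂t) = e^(−3.164) = 0.04224.
C_R = 0.274×4.28/(0.939−0.274) × (0.3972−0.04224) = 1.763×0.3549 = 0.6259 mol/dm³.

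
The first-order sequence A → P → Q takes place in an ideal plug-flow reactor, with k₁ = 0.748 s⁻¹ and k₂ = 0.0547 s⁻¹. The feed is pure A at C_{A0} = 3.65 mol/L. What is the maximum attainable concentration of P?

At the optimum, C_{P,max}/C_{A0} = (k₁/k₂)^[k₂/(k₂−k₁)].
= (0.748/0.0547)^(0.0547/(0.0547−0.748)) = (13.67)^(-0.07890) = 0.8135.
C_{P,max} = 0.8135×3.65 = 2.97 mol/L.

2.97 mol/L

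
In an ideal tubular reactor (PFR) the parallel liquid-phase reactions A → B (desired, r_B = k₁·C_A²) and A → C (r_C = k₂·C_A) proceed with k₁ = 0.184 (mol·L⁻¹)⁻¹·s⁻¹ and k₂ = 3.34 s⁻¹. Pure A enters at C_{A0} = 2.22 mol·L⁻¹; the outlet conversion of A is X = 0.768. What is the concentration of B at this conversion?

C_A = C_{A0}(1−X) = 0.5150 mol·L⁻¹.
Along a PFR/batch, dC_C/dC_A = −r_C/(r_B+r_C) = −k₂/(k₂+k₁·C_A).
Integrating from C_{A0} to C_A: C_C = (3.34/0.184)·ln[(3.34+0.184·2.22)/(3.34+0.184·0.515)] = 18.15·ln(3.748/3.435) = 1.587 mol·L⁻¹.
Then C_B = (C_{A0}−C_A) − C_C = 1.705 − 1.587 = 0.1184 mol·L⁻¹.

0.118 mol·L⁻¹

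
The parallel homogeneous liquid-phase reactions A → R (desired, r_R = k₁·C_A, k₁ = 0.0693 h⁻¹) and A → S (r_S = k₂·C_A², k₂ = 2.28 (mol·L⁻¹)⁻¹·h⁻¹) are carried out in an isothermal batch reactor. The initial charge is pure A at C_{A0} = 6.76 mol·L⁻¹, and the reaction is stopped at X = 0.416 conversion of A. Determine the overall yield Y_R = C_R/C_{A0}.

0.00240

C_A = C_{A0}(1−X) = 3.948 mol·L⁻¹.
Along a PFR/batch, dC_R/dC_A = −r_R/(r_R+r_S) = −k₁/(k₁+k₂·C_A).
Integrating from C_{A0} to C_A: C_R = (0.0693/2.28)·ln[(0.0693+2.28·6.76)/(0.0693+2.28·3.95)] = 0.03039·ln(15.48/9.070) = 0.01625 mol·L⁻¹.
Y_R = C_R/C_{A0} = 0.01625/6.76 = 0.00240.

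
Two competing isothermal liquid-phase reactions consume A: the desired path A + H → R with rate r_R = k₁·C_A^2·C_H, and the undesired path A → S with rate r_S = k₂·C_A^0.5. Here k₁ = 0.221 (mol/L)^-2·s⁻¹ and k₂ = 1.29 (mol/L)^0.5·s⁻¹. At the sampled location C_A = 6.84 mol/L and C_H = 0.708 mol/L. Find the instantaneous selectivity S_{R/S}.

S_{R/S} = r_R/r_S = (k₁·C_A^2·C_H)/(k₂·C_A^0.5) = (k₁/k₂)·C_A^1.5·C_H.
= (0.221×6.840^2×0.7080) / (1.29×6.840^0.5) = 7.320/3.374 = 2.17.
Since the desired path is higher order in A, keeping C_A high (PFR or concentrated feed) favours R.

2.17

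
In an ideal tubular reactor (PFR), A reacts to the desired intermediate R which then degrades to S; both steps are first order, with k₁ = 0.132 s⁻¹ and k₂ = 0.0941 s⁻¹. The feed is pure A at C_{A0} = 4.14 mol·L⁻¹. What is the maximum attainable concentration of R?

1.79 mol·L⁻¹

Evaluating C_R at τ_opt = ln(k₂/k₁)/(k₂−k₁) gives C_{R,max}/C_{A0} = (k₁/k₂)^[k₂/(k₂−k₁)].
= (0.132/0.0941)^(0.0941/(0.0941−0.132)) = (1.403)^(-2.483) = 0.4316.
C_{R,max} = 0.4316×4.14 = 1.79 mol·L⁻¹.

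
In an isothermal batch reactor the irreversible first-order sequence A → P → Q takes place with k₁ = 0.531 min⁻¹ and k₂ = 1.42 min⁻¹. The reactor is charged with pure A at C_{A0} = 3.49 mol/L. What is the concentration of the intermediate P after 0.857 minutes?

0.705 mol/L

The intermediate concentration in a first-order A→B→C sequence is C_P = k₁C_{A0}(e^(−k₁t) − e^(−k₂t))/(k₂−k₁).
e^(−k₁t) = e^(−0.531×0.857) = e^(−0.4551) = 0.6344; e^(−k₂t) = e^(−1.217) = 0.2961.
C_P = 0.531×3.49/(1.42−0.531) × (0.6344−0.2961) = 2.085×0.3383 = 0.7052 mol/L.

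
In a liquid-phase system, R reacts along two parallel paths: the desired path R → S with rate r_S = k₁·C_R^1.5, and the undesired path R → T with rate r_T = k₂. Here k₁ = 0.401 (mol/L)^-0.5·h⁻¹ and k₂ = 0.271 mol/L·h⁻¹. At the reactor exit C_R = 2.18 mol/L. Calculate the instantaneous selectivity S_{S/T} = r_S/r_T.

S_{S/T} = r_S/r_T = (k₁·C_R^1.5)/(k₂) = (k₁/k₂)·C_R^1.5.
= (0.401×2.180^1.5) / (0.271) = 1.291/0.2710 = 4.76.

4.76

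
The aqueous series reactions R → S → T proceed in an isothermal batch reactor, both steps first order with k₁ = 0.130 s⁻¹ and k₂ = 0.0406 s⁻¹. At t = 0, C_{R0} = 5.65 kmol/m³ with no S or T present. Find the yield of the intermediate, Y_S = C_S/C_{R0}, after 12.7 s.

Solving the coupled first-order balances gives C_S(t) = [k₁/(k₂−k₁)]·C_{R0}·(e^(−k₁t) − e^(−k₂t)).
e^(−k₁t) = e^(−0.130×12.7) = e^(−1.651) = 0.1919; e^(−k₂t) = e^(−0.5156) = 0.5971.
C_S = 0.130×5.65/(0.0406−0.130) × (0.1919−0.5971) = (-8.216)×(-0.4053) = 3.330 kmol/m³.
Y_S = C_S/C_{R0} = 3.330/5.65 = 0.589.

0.589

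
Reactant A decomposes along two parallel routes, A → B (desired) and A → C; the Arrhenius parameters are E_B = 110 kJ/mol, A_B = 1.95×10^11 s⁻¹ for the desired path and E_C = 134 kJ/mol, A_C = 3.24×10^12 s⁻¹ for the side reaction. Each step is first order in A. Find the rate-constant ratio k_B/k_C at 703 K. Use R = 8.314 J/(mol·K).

3.65

k_B/k_C = (A_B/A_C)·exp[−(E_B−E_C)/(RT)] = (A_B/A_C)·exp[(E_C−E_B)/(RT)].
(E_C−E_B)/(RT) = (134−110)×10³/(8.314×703) = 24000/5845 = 4.106.
k_B/k_C = (1.95×10^11/3.24×10^12)·exp(4.106) = 0.06019 × 60.72 = 3.65.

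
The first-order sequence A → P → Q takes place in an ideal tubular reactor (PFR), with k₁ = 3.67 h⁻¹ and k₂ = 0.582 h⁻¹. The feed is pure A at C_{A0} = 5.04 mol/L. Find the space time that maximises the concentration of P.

0.596 h

The intermediate peaks when r₁ = r₂, i.e. k₁e^(−k₁τ) = k₂e^(−k₂τ), giving τ_opt = ln(k₂/k₁)/(k₂−k₁).
= ln(0.582/3.67)/(0.582−3.67) = ln(0.1586)/-3.088 = -1.841/-3.088 = 0.596 h.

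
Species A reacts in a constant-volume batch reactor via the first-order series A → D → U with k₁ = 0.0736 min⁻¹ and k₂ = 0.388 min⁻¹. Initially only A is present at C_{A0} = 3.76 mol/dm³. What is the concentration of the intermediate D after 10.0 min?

For first-order series with pure A initially, C_D(t) = k₁C_{A0}/(k₂−k₁)·(e^(−k₁t) − e^(−k₂t)).
e^(−k₁t) = e^(−0.0736×10.0) = e^(−0.7360) = 0.4790; e^(−k₂t) = e^(−3.880) = 0.02065.
C_D = 0.0736×3.76/(0.388−0.0736) × (0.4790−0.02065) = 0.8802×0.4584 = 0.4035 mol/dm³.

0.403 mol/dm³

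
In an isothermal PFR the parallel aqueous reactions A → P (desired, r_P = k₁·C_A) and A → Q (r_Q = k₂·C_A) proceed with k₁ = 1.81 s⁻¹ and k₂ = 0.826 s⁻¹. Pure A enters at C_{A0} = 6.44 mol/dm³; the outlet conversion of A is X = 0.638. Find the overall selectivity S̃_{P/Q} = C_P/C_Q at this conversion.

2.19

C_A = C_{A0}(1−X) = 2.331 mol/dm³.
Both paths are first order in A, so the instantaneous fraction to P is constant: dC_P/d(−C_A) = k₁/(k₁+k₂) = 0.6866.
C_P = 0.6866·(C_{A0}−C_A) = 0.6866×4.109 = 2.82 mol/dm³.
C_Q = (C_{A0}−C_A)−C_P = 1.287 mol/dm³; S̃_{P/Q} = 2.821/1.287 = 2.19.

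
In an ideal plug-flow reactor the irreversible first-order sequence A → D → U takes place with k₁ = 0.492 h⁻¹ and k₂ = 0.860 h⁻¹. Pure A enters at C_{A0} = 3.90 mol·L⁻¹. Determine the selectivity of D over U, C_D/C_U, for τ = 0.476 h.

Solving the coupled first-order balances gives C_D(τ) = [k₁/(k₂−k₁)]·C_{A0}·(e^(−k₁τ) − e^(−k₂τ)).
e^(−k₁τ) = e^(−0.492×0.476) = e^(−0.2342) = 0.7912; e^(−k₂τ) = e^(−0.4094) = 0.6641.
C_D = 0.492×3.90/(0.860−0.492) × (0.7912−0.6641) = 5.214×0.1271 = 0.6629 mol·L⁻¹.
C_A = C_{A0}e^(−k₁τ) = 3.086 mol·L⁻¹, so C_U = C_{A0}−C_A−C_D = 0.1514 mol·L⁻¹; C_D/C_U = 4.38.

4.38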